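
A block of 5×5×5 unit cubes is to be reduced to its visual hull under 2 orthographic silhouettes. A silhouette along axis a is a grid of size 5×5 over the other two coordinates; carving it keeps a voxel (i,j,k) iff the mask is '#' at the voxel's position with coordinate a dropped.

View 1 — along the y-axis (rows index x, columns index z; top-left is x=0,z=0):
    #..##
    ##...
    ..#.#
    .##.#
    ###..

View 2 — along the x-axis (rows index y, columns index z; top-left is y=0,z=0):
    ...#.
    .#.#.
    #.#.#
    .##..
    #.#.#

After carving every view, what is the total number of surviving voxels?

voxel count = 29

start: 5×5×5 = 125 voxels
step 1: project along y, AND mask (13/25) → |grid| = 65
step 2: project along x, AND mask (11/25) → |grid| = 29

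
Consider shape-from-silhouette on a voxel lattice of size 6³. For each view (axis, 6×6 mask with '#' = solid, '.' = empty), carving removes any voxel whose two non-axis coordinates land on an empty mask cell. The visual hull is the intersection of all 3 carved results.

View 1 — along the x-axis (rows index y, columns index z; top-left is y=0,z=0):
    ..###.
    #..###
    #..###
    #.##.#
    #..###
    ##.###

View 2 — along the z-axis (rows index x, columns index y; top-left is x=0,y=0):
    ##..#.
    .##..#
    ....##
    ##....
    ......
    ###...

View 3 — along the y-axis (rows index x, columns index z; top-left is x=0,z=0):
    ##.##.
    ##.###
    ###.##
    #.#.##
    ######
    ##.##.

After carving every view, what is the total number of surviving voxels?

initial block: 6^3 = 216
[1] x-view keeps 24 columns → grid now 144
[2] z-view keeps 13 columns → grid now 51
[3] y-view keeps 28 columns → grid now 41

|visual hull| = 41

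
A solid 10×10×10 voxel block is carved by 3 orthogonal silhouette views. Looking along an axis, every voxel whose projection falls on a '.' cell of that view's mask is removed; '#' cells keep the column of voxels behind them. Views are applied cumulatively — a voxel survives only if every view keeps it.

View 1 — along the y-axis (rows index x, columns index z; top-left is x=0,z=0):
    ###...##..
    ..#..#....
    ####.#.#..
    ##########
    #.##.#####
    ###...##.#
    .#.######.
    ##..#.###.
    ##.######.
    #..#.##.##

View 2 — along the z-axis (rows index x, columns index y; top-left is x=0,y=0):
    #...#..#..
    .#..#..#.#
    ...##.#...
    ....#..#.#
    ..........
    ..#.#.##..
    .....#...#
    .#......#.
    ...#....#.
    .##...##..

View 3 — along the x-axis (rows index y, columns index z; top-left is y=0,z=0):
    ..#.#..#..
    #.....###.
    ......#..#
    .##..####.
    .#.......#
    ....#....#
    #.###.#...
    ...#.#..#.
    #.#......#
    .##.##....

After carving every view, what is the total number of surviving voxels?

before carving: 1000 voxels (10×10×10)
carve view 1 (along y, XZ-mask fill 64/100): 640 voxels remain
carve view 2 (along z, XY-mask fill 27/100): 161 voxels remain
carve view 3 (along x, YZ-mask fill 34/100): 56 voxels remain

|visual hull| = 56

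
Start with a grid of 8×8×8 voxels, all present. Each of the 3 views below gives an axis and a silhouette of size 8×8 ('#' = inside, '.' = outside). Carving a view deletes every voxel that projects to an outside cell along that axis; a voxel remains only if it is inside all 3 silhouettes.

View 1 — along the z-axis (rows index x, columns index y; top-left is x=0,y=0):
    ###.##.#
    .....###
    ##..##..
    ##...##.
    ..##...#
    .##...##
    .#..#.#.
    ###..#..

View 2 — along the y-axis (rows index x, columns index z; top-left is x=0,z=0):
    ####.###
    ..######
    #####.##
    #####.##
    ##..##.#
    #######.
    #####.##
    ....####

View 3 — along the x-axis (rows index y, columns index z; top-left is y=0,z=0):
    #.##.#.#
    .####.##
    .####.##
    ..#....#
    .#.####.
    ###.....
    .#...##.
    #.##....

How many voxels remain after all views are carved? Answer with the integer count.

voxel count = 103

initial block: 8^3 = 512
V1 z: intersect with XY mask (31 set) -- 248 left
V2 y: intersect with XZ mask (50 set) -- 196 left
V3 x: intersect with YZ mask (33 set) -- 103 left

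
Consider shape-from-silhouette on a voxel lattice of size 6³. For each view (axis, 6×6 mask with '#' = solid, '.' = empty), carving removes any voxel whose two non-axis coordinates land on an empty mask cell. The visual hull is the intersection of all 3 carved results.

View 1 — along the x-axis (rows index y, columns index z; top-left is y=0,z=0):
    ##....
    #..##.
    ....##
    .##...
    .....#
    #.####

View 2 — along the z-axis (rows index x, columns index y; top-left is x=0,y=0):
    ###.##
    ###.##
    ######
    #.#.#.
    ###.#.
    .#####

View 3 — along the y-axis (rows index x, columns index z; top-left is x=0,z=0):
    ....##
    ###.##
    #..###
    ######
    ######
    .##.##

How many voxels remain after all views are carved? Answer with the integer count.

before carving: 216 voxels (6×6×6)
step 1: project along x, AND mask (15/36) → |grid| = 90
step 2: project along z, AND mask (28/36) → |grid| = 67
step 3: project along y, AND mask (27/36) → |grid| = 50

|visual hull| = 50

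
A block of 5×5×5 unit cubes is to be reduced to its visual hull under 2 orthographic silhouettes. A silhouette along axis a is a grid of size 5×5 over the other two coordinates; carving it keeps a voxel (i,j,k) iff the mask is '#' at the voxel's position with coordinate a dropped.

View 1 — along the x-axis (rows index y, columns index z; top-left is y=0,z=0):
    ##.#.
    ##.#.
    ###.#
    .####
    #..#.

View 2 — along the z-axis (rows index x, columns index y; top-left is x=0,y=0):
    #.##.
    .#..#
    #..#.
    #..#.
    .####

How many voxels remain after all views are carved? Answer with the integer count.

before carving: 125 voxels (5×5×5)
V1 x: intersect with YZ mask (16 set) -- 80 left
V2 z: intersect with XY mask (13 set) -- 43 left

|visual hull| = 43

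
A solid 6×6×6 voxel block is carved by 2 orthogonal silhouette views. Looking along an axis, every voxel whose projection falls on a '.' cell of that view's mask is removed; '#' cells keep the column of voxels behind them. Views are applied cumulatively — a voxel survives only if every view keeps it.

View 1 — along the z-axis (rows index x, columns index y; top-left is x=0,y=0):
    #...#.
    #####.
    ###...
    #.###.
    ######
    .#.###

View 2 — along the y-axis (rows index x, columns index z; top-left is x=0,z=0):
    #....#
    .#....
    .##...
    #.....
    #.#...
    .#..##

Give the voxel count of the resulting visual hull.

|visual hull| = 43

full grid |V| = 216
carve view 1 (along z, XY-mask fill 24/36): 144 voxels remain
carve view 2 (along y, XZ-mask fill 11/36): 43 voxels remain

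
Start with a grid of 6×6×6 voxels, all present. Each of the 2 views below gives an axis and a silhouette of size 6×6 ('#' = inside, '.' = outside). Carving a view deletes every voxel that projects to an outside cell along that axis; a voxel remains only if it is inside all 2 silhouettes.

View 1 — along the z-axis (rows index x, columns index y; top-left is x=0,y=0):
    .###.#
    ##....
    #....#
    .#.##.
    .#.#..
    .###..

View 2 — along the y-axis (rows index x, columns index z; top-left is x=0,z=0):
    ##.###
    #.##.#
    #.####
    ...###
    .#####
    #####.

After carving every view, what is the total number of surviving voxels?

start: 6×6×6 = 216 voxels
[1] z-view keeps 16 columns → grid now 96
[2] y-view keeps 27 columns → grid now 72

|visual hull| = 72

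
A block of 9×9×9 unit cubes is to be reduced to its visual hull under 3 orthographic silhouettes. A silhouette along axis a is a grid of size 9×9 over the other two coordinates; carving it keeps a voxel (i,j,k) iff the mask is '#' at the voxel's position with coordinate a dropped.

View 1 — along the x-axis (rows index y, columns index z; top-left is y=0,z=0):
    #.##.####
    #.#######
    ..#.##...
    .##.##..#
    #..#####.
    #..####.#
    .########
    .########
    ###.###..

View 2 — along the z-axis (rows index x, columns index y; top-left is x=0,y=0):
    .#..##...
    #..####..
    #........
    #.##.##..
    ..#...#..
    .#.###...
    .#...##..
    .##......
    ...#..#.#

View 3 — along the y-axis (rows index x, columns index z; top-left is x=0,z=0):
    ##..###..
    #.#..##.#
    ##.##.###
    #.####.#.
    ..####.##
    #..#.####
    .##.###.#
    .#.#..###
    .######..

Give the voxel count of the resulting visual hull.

initial block: 9^3 = 729
carve view 1 (along x, YZ-mask fill 57/81): 513 voxels remain
carve view 2 (along z, XY-mask fill 28/81): 176 voxels remain
carve view 3 (along y, XZ-mask fill 52/81): 117 voxels remain

117 voxels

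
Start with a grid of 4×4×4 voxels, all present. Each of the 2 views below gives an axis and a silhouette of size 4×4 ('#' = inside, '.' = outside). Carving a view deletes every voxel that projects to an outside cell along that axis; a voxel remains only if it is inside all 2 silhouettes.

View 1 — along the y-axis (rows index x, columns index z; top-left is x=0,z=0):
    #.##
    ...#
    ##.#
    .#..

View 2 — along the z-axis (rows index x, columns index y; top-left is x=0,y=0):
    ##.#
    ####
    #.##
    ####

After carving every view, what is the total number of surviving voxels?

full grid |V| = 64
step 1: project along y, AND mask (8/16) → |grid| = 32
step 2: project along z, AND mask (14/16) → |grid| = 26

remaining voxels: 26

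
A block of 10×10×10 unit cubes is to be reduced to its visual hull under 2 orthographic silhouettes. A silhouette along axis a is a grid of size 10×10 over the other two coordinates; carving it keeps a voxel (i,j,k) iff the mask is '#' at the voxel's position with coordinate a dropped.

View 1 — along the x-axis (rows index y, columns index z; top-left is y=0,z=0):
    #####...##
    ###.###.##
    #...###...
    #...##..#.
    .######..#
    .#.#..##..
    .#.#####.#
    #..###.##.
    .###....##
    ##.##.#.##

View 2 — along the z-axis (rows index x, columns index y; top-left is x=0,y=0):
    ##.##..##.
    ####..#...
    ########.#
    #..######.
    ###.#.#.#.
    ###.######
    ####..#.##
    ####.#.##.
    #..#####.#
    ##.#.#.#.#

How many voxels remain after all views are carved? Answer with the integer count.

before carving: 1000 voxels (10×10×10)
V1 x: intersect with YZ mask (59 set) -- 590 left
V2 z: intersect with XY mask (69 set) -- 412 left

voxel count = 412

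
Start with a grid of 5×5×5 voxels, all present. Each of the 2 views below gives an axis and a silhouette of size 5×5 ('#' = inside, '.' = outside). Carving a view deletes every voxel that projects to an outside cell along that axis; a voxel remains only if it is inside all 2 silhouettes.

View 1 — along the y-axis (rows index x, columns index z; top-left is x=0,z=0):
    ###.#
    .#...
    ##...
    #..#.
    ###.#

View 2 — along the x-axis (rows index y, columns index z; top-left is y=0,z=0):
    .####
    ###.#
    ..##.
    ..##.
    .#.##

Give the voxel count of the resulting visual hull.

34 voxels

full grid |V| = 125
step 1: project along y, AND mask (13/25) → |grid| = 65
step 2: project along x, AND mask (15/25) → |grid| = 34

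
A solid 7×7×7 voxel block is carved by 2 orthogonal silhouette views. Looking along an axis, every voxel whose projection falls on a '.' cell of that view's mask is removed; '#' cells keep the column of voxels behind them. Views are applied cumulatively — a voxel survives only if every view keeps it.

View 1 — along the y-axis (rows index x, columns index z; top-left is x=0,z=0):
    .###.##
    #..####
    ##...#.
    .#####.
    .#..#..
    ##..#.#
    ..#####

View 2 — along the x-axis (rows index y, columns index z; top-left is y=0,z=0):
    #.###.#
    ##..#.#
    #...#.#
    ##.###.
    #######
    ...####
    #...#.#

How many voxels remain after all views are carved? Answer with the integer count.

before carving: 343 voxels (7×7×7)
carve view 1 (along y, XZ-mask fill 29/49): 203 voxels remain
carve view 2 (along x, YZ-mask fill 31/49): 129 voxels remain

remaining voxels: 129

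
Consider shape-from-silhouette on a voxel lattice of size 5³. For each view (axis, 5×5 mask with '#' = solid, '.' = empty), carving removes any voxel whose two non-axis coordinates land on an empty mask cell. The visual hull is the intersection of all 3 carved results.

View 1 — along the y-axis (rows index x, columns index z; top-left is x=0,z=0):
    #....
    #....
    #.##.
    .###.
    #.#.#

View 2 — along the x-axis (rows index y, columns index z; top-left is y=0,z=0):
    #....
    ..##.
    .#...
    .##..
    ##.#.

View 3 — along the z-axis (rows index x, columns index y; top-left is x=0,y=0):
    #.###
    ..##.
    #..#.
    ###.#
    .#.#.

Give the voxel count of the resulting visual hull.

remaining voxels: 11

initial block: 5^3 = 125
[1] y-view keeps 11 columns → grid now 55
[2] x-view keeps 9 columns → grid now 21
[3] z-view keeps 14 columns → grid now 11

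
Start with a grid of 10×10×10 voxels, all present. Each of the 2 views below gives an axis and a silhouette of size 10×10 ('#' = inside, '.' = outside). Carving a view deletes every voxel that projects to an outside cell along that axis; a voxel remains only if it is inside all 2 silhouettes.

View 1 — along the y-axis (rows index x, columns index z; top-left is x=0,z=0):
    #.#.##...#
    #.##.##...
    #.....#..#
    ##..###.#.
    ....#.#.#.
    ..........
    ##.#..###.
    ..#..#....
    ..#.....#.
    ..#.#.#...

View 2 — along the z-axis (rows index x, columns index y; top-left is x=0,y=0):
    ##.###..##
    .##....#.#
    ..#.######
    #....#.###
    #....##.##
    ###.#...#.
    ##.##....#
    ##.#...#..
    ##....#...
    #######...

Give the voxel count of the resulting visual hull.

start: 10×10×10 = 1000 voxels
V1 y: intersect with XZ mask (35 set) -- 350 left
V2 z: intersect with XY mask (52 set) -- 186 left

voxel count = 186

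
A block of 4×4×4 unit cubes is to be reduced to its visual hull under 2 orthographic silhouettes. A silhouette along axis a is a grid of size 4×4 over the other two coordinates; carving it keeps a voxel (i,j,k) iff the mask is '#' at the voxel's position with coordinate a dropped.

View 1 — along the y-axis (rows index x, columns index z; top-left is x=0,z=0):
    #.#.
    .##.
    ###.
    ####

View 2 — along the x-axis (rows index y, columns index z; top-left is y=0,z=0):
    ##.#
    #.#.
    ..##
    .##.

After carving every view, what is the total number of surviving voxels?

start: 4×4×4 = 64 voxels
V1 y: intersect with XZ mask (11 set) -- 44 left
V2 x: intersect with YZ mask (9 set) -- 26 left

voxel count = 26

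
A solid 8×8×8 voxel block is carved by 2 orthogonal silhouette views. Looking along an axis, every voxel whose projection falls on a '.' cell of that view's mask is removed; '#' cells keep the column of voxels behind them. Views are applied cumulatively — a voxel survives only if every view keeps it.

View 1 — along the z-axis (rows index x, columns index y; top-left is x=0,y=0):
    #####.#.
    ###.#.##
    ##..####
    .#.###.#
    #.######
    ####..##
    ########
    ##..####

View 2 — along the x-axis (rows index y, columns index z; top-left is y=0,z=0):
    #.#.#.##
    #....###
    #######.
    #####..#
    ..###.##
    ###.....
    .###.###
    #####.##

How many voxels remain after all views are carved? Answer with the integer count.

before carving: 512 voxels (8×8×8)
carve view 1 (along z, XY-mask fill 50/64): 400 voxels remain
carve view 2 (along x, YZ-mask fill 43/64): 269 voxels remain

|visual hull| = 269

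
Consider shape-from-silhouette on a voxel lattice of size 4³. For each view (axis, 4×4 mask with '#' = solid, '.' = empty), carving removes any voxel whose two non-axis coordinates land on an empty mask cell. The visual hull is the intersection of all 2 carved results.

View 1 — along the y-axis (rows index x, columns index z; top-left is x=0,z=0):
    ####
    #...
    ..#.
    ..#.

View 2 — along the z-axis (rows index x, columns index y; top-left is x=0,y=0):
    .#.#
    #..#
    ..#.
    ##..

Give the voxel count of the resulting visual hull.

voxel count = 13

before carving: 64 voxels (4×4×4)
carve view 1 (along y, XZ-mask fill 7/16): 28 voxels remain
carve view 2 (along z, XY-mask fill 7/16): 13 voxels remain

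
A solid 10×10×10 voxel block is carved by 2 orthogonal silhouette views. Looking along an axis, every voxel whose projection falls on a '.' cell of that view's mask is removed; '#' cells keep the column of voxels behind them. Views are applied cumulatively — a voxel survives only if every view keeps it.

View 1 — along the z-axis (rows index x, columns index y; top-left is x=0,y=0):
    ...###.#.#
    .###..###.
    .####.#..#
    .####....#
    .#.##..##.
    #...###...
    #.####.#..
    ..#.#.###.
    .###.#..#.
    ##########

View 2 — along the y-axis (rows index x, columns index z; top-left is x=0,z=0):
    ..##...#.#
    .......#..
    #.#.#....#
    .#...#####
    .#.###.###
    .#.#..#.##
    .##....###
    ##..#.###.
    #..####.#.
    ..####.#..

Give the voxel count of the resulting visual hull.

275 voxels

before carving: 1000 voxels (10×10×10)
after view 1 [z-axis, 57 of 100 cells solid] → remaining = 570
after view 2 [y-axis, 49 of 100 cells solid] → remaining = 275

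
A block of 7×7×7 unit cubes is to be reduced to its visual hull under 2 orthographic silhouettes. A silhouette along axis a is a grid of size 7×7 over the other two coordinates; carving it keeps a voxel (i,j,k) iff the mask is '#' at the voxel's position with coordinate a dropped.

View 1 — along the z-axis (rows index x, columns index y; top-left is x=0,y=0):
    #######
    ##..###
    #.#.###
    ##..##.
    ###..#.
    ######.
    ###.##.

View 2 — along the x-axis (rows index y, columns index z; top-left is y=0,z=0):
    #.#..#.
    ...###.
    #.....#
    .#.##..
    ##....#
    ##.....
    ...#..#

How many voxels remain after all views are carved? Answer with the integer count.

initial block: 7^3 = 343
V1 z: intersect with XY mask (36 set) -- 252 left
V2 x: intersect with YZ mask (18 set) -- 93 left

|visual hull| = 93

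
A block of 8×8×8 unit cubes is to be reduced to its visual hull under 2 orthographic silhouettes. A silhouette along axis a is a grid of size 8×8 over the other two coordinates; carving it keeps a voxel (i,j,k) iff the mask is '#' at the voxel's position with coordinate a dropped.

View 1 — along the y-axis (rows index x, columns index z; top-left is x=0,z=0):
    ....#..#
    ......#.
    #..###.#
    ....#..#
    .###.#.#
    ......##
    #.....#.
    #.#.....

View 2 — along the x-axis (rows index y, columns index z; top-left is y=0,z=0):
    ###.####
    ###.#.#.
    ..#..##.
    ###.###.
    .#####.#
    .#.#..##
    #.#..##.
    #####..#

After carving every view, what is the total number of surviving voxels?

full grid |V| = 512
  1. axis=1 (XZ plane), |mask|=21  ⇒  voxels=168
  2. axis=0 (YZ plane), |mask|=41  ⇒  voxels=104

voxel count = 104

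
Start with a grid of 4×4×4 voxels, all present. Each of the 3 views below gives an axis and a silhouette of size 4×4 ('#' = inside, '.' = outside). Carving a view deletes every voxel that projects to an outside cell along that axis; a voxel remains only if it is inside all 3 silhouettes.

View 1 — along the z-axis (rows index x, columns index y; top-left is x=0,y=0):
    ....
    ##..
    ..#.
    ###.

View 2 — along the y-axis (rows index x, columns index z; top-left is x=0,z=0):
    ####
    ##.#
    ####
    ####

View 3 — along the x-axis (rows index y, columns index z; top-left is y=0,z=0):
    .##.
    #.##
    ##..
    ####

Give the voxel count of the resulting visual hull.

start: 4×4×4 = 64 voxels
[1] z-view keeps 6 columns → grid now 24
[2] y-view keeps 15 columns → grid now 22
[3] x-view keeps 11 columns → grid now 12

remaining voxels: 12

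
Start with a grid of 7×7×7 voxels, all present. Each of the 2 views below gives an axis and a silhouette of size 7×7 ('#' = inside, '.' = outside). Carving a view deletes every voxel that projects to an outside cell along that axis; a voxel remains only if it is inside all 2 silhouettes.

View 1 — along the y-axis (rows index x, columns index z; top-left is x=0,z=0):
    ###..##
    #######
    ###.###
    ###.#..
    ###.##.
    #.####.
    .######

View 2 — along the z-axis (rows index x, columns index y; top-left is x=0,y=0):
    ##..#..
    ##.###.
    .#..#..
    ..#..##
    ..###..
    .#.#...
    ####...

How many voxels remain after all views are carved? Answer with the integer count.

start: 7×7×7 = 343 voxels
carve view 1 (along y, XZ-mask fill 38/49): 266 voxels remain
carve view 2 (along z, XY-mask fill 22/49): 123 voxels remain

remaining voxels: 123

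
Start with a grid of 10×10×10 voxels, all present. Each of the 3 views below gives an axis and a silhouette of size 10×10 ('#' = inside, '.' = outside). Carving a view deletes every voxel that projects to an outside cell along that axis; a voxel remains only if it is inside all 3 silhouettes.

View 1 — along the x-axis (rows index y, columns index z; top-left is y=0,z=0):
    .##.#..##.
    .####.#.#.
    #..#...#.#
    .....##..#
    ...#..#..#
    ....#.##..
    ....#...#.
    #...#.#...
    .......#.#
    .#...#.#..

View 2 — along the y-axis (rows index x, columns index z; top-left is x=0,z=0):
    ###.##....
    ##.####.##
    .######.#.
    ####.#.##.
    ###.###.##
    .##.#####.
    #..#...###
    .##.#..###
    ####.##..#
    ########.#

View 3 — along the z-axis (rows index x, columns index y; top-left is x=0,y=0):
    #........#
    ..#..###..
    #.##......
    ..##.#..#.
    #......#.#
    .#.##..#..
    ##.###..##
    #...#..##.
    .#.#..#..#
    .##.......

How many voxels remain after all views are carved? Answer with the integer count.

full grid |V| = 1000
  1. axis=0 (YZ plane), |mask|=34  ⇒  voxels=340
  2. axis=1 (XZ plane), |mask|=69  ⇒  voxels=226
  3. axis=2 (XY plane), |mask|=37  ⇒  voxels=85

85 voxels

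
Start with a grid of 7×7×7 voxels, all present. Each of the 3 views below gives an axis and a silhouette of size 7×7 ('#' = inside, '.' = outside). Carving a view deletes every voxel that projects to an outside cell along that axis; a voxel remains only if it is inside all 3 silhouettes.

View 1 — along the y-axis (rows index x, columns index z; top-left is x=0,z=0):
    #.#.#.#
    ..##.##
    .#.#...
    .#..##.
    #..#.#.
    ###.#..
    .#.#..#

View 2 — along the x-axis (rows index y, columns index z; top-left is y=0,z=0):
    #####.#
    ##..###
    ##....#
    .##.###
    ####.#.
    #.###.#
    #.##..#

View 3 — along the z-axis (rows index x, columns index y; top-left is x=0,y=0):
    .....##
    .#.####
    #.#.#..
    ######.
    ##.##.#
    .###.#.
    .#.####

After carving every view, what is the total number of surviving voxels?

start: 7×7×7 = 343 voxels
carve view 1 (along y, XZ-mask fill 23/49): 161 voxels remain
carve view 2 (along x, YZ-mask fill 33/49): 108 voxels remain
carve view 3 (along z, XY-mask fill 30/49): 69 voxels remain

69 voxels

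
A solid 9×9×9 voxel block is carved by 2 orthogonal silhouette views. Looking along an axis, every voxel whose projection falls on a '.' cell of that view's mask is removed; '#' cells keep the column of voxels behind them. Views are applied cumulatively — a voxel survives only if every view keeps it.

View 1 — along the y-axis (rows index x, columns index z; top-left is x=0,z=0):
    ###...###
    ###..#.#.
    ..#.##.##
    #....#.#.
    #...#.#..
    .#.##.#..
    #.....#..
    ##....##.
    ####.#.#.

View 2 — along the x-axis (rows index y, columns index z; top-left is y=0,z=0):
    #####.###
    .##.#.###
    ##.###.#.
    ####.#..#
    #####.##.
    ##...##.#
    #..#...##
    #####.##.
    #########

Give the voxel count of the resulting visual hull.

|visual hull| = 252

initial block: 9^3 = 729
V1 y: intersect with XZ mask (38 set) -- 342 left
V2 x: intersect with YZ mask (58 set) -- 252 left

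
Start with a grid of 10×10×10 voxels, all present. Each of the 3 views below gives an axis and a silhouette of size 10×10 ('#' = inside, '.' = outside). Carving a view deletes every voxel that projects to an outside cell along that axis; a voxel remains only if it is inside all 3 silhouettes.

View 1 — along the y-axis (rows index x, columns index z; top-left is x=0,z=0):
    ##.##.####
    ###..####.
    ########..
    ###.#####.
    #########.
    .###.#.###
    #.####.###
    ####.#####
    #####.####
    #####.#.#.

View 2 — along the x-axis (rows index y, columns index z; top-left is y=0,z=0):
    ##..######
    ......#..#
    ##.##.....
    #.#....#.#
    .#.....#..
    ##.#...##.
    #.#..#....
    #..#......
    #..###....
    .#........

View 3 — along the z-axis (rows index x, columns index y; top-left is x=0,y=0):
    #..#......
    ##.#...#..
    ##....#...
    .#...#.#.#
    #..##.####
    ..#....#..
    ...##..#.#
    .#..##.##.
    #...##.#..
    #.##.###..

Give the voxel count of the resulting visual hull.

remaining voxels: 119

start: 10×10×10 = 1000 voxels
carve view 1 (along y, XZ-mask fill 80/100): 800 voxels remain
carve view 2 (along x, YZ-mask fill 35/100): 285 voxels remain
carve view 3 (along z, XY-mask fill 41/100): 119 voxels remain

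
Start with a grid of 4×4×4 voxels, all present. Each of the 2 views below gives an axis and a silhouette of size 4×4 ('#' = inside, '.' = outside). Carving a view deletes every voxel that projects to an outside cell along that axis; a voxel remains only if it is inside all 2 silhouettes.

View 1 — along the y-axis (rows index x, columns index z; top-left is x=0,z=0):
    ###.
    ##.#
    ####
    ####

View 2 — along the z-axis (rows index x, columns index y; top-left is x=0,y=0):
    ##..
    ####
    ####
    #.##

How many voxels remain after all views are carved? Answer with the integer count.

|visual hull| = 46

before carving: 64 voxels (4×4×4)
step 1: project along y, AND mask (14/16) → |grid| = 56
step 2: project along z, AND mask (13/16) → |grid| = 46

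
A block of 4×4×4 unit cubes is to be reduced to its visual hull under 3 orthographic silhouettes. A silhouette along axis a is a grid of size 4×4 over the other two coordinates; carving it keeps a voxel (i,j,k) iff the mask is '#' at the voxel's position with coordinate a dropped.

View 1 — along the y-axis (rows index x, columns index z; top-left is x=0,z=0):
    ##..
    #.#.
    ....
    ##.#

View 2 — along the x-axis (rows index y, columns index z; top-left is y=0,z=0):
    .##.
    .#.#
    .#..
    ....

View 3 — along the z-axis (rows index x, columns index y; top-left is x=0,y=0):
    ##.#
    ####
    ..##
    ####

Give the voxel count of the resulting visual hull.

7 voxels

before carving: 64 voxels (4×4×4)
V1 y: intersect with XZ mask (7 set) -- 28 left
V2 x: intersect with YZ mask (5 set) -- 8 left
V3 z: intersect with XY mask (13 set) -- 7 left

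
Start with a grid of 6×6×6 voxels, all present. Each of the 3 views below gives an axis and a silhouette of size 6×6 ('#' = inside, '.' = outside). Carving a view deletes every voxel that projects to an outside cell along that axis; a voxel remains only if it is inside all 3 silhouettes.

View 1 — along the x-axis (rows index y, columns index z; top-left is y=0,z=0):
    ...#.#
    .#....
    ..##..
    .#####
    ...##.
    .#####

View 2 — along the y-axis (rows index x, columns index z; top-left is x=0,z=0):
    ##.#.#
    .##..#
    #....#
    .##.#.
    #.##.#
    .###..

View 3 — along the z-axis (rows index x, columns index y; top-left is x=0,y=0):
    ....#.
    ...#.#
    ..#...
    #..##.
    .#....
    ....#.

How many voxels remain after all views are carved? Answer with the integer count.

initial block: 6^3 = 216
after view 1 [x-axis, 17 of 36 cells solid] → remaining = 102
after view 2 [y-axis, 19 of 36 cells solid] → remaining = 54
after view 3 [z-axis, 9 of 36 cells solid] → remaining = 12

|visual hull| = 12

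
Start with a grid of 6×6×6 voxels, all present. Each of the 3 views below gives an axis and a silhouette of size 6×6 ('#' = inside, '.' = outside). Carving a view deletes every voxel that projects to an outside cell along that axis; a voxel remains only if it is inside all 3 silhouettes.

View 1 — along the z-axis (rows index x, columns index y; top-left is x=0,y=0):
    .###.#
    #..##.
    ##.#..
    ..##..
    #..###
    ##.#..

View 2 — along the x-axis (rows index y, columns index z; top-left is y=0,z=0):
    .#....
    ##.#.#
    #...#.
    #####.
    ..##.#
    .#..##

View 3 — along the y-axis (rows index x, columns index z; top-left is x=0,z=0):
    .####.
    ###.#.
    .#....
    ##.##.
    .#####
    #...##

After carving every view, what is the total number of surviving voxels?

initial block: 6^3 = 216
carve view 1 (along z, XY-mask fill 19/36): 114 voxels remain
carve view 2 (along x, YZ-mask fill 18/36): 62 voxels remain
carve view 3 (along y, XZ-mask fill 21/36): 39 voxels remain

remaining voxels: 39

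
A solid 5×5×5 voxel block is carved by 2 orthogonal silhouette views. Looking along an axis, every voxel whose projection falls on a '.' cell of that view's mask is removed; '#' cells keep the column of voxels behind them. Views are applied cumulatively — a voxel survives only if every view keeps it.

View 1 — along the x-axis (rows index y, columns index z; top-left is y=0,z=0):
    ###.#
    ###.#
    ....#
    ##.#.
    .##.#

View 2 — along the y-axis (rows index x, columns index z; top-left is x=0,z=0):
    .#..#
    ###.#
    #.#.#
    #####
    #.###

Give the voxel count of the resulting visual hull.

voxel count = 58

start: 5×5×5 = 125 voxels
after view 1 [x-axis, 15 of 25 cells solid] → remaining = 75
after view 2 [y-axis, 18 of 25 cells solid] → remaining = 58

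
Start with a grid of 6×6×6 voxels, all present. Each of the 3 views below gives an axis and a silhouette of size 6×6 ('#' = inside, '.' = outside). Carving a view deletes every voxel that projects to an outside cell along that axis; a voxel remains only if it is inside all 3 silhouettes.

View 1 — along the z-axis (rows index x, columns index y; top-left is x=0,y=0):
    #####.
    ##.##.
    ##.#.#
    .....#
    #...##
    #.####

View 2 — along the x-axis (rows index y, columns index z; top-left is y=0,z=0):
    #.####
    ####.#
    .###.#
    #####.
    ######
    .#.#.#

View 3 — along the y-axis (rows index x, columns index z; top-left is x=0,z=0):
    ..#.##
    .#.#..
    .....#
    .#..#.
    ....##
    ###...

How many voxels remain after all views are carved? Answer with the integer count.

voxel count = 39

initial block: 6^3 = 216
after view 1 [z-axis, 22 of 36 cells solid] → remaining = 132
after view 2 [x-axis, 28 of 36 cells solid] → remaining = 104
after view 3 [y-axis, 13 of 36 cells solid] → remaining = 39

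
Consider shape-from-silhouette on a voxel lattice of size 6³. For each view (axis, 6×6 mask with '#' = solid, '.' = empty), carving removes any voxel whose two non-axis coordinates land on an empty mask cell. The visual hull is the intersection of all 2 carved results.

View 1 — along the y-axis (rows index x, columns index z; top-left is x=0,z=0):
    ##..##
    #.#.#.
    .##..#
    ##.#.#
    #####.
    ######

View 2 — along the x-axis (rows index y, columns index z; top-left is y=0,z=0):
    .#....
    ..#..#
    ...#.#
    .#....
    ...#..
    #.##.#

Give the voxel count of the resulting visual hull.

initial block: 6^3 = 216
carve view 1 (along y, XZ-mask fill 25/36): 150 voxels remain
carve view 2 (along x, YZ-mask fill 11/36): 44 voxels remain

remaining voxels: 44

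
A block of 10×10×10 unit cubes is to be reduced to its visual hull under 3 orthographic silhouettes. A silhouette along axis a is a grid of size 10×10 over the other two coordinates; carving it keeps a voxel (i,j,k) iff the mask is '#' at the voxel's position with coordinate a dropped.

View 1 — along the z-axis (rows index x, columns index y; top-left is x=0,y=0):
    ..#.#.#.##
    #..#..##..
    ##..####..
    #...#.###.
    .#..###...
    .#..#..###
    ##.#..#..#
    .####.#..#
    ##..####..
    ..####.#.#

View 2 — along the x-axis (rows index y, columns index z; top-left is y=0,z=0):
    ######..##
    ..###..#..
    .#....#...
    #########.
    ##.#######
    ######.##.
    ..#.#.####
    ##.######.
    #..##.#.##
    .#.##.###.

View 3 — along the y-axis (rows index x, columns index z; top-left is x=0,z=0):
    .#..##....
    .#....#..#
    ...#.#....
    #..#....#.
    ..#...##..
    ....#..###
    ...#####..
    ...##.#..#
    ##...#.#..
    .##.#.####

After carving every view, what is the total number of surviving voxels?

142 voxels

before carving: 1000 voxels (10×10×10)
step 1: project along z, AND mask (52/100) → |grid| = 520
step 2: project along x, AND mask (66/100) → |grid| = 354
step 3: project along y, AND mask (38/100) → |grid| = 142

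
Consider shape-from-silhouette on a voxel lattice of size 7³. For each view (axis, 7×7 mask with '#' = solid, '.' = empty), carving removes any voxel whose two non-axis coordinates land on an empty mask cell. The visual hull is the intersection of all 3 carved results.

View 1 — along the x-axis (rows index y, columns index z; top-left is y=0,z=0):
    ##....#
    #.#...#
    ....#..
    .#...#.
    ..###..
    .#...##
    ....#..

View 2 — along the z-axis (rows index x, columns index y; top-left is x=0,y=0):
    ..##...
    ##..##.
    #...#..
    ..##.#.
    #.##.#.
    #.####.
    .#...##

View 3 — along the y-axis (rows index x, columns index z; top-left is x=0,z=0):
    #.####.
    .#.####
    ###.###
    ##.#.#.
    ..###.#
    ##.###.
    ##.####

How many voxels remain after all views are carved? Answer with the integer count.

initial block: 7^3 = 343
[1] x-view keeps 16 columns → grid now 112
[2] z-view keeps 23 columns → grid now 55
[3] y-view keeps 35 columns → grid now 37

voxel count = 37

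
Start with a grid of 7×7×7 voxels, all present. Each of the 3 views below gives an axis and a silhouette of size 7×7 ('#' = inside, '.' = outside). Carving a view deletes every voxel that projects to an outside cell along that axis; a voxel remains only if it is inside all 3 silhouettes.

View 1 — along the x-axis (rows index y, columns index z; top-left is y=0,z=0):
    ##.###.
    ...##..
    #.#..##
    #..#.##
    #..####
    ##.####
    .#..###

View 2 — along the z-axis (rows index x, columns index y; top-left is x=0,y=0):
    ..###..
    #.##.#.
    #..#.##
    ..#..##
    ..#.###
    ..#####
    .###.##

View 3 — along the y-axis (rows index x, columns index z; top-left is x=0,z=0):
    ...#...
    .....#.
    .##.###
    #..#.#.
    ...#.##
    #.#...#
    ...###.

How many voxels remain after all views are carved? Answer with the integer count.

|visual hull| = 55

initial block: 7^3 = 343
V1 x: intersect with YZ mask (30 set) -- 210 left
V2 z: intersect with XY mask (28 set) -- 127 left
V3 y: intersect with XZ mask (19 set) -- 55 left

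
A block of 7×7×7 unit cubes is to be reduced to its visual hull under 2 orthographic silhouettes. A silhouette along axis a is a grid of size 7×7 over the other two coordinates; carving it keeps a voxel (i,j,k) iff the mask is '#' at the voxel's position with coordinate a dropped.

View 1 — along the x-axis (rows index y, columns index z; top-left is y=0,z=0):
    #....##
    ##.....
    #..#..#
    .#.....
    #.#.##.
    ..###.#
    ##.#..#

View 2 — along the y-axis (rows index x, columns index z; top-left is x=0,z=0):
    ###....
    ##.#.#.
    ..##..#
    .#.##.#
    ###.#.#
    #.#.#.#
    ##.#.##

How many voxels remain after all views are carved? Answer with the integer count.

initial block: 7^3 = 343
carve view 1 (along x, YZ-mask fill 21/49): 147 voxels remain
carve view 2 (along y, XZ-mask fill 28/49): 90 voxels remain

90 voxels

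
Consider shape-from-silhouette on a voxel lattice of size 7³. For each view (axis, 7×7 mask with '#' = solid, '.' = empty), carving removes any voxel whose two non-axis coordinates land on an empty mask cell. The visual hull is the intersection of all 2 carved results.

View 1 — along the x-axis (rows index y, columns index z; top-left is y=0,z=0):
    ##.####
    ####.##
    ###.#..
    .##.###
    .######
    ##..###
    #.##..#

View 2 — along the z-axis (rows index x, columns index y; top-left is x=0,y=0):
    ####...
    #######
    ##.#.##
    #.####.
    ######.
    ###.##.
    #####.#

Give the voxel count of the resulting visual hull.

full grid |V| = 343
step 1: project along x, AND mask (36/49) → |grid| = 252
step 2: project along z, AND mask (38/49) → |grid| = 199

voxel count = 199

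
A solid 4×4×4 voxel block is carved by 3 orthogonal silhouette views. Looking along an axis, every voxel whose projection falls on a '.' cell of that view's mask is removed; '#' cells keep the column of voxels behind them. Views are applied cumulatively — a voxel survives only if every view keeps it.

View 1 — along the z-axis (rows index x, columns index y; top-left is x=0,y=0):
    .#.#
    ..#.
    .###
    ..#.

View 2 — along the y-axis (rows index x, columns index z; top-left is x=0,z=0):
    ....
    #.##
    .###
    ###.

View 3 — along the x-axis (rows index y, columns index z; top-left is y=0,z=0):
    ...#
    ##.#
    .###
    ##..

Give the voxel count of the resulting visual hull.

remaining voxels: 10

initial block: 4^3 = 64
  1. axis=2 (XY plane), |mask|=7  ⇒  voxels=28
  2. axis=1 (XZ plane), |mask|=9  ⇒  voxels=15
  3. axis=0 (YZ plane), |mask|=9  ⇒  voxels=10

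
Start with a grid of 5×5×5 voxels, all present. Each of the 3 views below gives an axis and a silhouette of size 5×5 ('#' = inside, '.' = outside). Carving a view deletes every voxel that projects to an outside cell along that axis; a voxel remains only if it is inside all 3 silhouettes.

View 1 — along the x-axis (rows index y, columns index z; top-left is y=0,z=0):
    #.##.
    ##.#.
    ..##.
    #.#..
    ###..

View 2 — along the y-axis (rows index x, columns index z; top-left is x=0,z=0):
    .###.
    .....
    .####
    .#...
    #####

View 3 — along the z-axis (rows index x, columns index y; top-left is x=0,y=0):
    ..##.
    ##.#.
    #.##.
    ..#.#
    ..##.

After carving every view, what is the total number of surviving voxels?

initial block: 5^3 = 125
V1 x: intersect with YZ mask (13 set) -- 65 left
V2 y: intersect with XZ mask (13 set) -- 33 left
V3 z: intersect with XY mask (12 set) -- 13 left

13 voxels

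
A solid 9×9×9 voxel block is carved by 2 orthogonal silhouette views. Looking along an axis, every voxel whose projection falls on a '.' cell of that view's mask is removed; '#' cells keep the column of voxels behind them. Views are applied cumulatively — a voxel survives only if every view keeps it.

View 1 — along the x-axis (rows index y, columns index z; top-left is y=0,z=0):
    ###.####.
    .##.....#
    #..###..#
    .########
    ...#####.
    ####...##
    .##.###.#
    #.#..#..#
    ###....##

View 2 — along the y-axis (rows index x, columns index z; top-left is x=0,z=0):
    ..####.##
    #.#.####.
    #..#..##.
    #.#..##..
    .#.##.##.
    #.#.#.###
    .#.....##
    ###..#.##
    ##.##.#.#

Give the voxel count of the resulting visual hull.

before carving: 729 voxels (9×9×9)
[1] x-view keeps 49 columns → grid now 441
[2] y-view keeps 46 columns → grid now 248

remaining voxels: 248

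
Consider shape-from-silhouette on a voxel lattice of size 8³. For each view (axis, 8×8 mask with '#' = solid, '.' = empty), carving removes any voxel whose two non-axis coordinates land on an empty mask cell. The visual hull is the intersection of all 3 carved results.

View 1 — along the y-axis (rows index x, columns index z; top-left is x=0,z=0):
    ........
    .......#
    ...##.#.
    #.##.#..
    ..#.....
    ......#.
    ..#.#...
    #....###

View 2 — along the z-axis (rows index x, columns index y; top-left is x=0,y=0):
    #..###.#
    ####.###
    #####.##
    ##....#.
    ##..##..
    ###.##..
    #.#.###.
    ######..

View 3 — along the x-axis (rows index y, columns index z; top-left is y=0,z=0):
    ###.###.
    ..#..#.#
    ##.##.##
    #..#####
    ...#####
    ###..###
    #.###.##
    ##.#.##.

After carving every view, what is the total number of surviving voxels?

remaining voxels: 62

before carving: 512 voxels (8×8×8)
  1. axis=1 (XZ plane), |mask|=16  ⇒  voxels=128
  2. axis=2 (XY plane), |mask|=42  ⇒  voxels=83
  3. axis=0 (YZ plane), |mask|=43  ⇒  voxels=62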